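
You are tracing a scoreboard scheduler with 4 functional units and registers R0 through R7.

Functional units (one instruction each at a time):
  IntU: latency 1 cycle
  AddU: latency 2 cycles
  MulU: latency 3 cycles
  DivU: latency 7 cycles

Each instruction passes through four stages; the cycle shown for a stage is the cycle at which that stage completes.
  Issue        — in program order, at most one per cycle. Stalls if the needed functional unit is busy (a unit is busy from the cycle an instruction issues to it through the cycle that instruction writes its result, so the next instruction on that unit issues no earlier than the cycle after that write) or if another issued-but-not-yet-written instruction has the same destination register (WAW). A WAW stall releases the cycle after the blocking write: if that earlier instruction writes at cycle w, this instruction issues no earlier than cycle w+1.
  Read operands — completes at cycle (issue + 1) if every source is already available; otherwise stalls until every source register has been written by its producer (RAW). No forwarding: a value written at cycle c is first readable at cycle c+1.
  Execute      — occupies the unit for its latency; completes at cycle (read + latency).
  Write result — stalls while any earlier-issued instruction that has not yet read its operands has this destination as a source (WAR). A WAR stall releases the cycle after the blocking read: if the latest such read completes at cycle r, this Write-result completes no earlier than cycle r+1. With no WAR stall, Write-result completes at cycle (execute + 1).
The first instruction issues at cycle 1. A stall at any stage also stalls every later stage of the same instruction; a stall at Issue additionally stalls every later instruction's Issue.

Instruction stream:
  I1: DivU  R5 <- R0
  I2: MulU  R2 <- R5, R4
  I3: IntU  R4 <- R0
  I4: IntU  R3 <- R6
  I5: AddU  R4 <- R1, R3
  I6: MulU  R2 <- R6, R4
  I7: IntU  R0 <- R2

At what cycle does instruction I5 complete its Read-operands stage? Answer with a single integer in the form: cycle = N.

I1  is:1  ro:2  ex:9  wr:10
I2  is:2  ro:11  ex:14  wr:15  — RAW R5: wait I1 write@10
I3  is:3  ro:4  ex:5  wr:12  — WAR R4: wait I2 read@11
I4  is:13  ro:14  ex:15  wr:16  — struct: IntU busy until I3 writes@12
I5  is:14  ro:17  ex:19  wr:20  — RAW R3: wait I4 write@16
I6  is:16  ro:21  ex:24  wr:25  — struct: MulU busy until I2 writes@15, RAW R4: wait I5 write@20
I7  is:17  ro:26  ex:27  wr:28  — RAW R2: wait I6 write@25

cycle = 17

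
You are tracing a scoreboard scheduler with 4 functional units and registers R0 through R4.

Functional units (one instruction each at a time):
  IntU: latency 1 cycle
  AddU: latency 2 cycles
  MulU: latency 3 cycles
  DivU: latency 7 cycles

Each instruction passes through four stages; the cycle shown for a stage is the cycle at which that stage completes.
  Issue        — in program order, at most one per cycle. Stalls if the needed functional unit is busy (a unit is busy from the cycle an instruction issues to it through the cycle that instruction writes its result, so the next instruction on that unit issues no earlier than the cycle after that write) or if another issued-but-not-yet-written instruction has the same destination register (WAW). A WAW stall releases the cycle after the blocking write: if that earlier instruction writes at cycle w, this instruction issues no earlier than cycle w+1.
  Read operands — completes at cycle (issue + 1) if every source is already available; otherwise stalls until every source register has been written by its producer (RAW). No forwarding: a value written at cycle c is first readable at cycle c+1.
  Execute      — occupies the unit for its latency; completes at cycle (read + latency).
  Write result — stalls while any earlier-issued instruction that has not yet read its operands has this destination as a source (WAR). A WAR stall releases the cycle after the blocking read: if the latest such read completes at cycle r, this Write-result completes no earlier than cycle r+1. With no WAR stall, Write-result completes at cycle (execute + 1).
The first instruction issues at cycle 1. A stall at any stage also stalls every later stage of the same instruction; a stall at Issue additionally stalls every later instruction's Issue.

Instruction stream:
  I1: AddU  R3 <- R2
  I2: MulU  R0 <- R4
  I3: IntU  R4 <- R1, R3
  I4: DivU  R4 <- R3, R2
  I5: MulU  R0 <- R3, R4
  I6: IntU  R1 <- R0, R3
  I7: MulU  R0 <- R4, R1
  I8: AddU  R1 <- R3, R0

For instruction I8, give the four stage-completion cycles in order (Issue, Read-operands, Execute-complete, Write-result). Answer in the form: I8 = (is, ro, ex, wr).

t=1  I1→AddU
t=2  I1 RO, I2→MulU
t=3  I2 RO, I3→IntU
t=4  I1 EX
t=5  I1 WR R3
t=6  I2 EX, I3 RO
t=7  I2 WR R0, I3 EX
t=8  I3 WR R4
t=9  I4→DivU
t=10  I4 RO, I5→MulU
t=11  I6→IntU
t=17  I4 EX
t=18  I4 WR R4
t=19  I5 RO
t=22  I5 EX
t=23  I5 WR R0
t=24  I6 RO, I7→MulU
t=25  I6 EX
t=26  I6 WR R1
t=27  I7 RO, I8→AddU
t=30  I7 EX
t=31  I7 WR R0
t=32  I8 RO
t=34  I8 EX
t=35  I8 WR R1

I8 = (27, 32, 34, 35)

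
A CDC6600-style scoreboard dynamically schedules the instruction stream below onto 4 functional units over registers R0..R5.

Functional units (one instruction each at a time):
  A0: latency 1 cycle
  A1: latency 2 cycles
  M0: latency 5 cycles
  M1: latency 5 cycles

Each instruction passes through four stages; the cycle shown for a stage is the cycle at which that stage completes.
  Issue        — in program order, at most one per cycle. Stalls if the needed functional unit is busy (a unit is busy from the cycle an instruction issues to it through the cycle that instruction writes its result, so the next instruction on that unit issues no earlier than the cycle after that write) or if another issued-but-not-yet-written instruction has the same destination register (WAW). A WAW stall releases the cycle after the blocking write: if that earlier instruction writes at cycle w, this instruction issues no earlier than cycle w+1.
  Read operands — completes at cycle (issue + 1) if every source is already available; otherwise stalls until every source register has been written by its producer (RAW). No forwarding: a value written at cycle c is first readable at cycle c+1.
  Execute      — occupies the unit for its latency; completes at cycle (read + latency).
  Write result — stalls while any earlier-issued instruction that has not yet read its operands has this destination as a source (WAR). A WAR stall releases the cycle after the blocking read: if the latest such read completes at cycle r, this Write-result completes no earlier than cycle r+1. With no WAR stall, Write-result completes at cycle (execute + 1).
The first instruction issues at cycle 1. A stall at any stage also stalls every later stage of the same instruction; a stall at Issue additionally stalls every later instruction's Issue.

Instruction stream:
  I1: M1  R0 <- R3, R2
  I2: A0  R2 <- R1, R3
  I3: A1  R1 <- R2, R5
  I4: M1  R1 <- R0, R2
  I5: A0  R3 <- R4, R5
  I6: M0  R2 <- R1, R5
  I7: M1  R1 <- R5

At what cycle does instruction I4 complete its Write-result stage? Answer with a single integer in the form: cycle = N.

[1] I1 issues→M1
[2] I1 reads | I2 issues→A0
[3] I2 reads | I3 issues→A1
[4] I2 exec-done
[5] I2 writes R2
[6] I3 reads
[7] I1 exec-done
[8] I1 writes R0 | I3 exec-done
[9] I3 writes R1
[10] I4 issues→M1
[11] I4 reads | I5 issues→A0
[12] I5 reads | I6 issues→M0
[13] I5 exec-done
[14] I5 writes R3
[16] I4 exec-done
[17] I4 writes R1
[18] I6 reads | I7 issues→M1
[19] I7 reads
[23] I6 exec-done
[24] I6 writes R2 | I7 exec-done
[25] I7 writes R1

cycle = 17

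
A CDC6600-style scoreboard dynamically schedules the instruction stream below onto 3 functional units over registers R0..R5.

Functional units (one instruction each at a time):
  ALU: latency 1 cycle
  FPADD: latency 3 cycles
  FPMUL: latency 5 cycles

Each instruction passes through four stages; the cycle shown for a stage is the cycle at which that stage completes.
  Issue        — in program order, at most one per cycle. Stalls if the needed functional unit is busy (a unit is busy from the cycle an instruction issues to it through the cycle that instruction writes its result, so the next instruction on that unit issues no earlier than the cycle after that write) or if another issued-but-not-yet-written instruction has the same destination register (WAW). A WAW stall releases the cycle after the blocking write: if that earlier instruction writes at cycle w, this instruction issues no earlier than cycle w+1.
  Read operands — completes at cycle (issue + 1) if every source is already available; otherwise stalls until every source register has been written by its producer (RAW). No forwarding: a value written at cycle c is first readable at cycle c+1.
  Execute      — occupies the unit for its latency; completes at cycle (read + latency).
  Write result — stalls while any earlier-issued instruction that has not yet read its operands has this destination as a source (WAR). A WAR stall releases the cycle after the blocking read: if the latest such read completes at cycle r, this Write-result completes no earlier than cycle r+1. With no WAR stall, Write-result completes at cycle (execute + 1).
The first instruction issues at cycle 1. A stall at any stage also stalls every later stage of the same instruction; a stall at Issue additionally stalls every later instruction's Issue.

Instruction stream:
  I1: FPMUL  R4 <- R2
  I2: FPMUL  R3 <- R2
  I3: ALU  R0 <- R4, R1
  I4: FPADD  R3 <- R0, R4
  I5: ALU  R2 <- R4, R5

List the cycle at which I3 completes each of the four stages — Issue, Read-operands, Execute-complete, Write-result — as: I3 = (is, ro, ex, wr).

c1: I1 issues→FPMUL
c2: I1 reads
c7: I1 exec-done
c8: I1 writes R4
c9: I2 issues→FPMUL
c10: I2 reads · I3 issues→ALU
c11: I3 reads
c12: I3 exec-done
c13: I3 writes R0
c15: I2 exec-done
c16: I2 writes R3
c17: I4 issues→FPADD
c18: I4 reads · I5 issues→ALU
c19: I5 reads
c20: I5 exec-done
c21: I4 exec-done · I5 writes R2
c22: I4 writes R3

I3 = (10, 11, 12, 13)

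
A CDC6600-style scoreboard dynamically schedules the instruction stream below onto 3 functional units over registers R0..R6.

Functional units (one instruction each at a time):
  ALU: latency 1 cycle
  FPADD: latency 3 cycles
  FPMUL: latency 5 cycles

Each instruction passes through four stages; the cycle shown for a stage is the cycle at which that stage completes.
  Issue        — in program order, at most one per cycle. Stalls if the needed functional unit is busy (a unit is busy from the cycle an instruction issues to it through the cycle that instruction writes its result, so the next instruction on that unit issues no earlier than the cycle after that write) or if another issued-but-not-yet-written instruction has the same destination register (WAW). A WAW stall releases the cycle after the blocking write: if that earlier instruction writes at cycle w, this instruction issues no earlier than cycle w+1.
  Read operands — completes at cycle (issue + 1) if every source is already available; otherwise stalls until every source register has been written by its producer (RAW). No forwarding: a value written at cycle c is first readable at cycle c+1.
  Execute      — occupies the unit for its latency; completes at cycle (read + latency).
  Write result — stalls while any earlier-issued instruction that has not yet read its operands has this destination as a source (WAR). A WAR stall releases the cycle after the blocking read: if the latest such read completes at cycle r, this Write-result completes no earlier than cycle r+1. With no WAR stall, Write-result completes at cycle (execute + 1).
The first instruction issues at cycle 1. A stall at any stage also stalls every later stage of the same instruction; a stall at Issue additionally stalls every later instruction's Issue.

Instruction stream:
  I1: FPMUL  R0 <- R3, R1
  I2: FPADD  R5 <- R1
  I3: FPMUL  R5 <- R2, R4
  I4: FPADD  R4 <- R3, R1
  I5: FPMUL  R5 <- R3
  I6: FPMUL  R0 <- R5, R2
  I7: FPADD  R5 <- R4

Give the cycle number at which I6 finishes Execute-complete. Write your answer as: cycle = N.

cycle = 31

t=1  I1→FPMUL
t=2  I1 RO, I2→FPADD
t=3  I2 RO
t=6  I2 EX
t=7  I1 EX, I2 WR R5
t=8  I1 WR R0
t=9  I3→FPMUL
t=10  I3 RO, I4→FPADD
t=11  I4 RO
t=14  I4 EX
t=15  I3 EX, I4 WR R4
t=16  I3 WR R5
t=17  I5→FPMUL
t=18  I5 RO
t=23  I5 EX
t=24  I5 WR R5
t=25  I6→FPMUL
t=26  I6 RO, I7→FPADD
t=27  I7 RO
t=30  I7 EX
t=31  I6 EX, I7 WR R5
t=32  I6 WR R0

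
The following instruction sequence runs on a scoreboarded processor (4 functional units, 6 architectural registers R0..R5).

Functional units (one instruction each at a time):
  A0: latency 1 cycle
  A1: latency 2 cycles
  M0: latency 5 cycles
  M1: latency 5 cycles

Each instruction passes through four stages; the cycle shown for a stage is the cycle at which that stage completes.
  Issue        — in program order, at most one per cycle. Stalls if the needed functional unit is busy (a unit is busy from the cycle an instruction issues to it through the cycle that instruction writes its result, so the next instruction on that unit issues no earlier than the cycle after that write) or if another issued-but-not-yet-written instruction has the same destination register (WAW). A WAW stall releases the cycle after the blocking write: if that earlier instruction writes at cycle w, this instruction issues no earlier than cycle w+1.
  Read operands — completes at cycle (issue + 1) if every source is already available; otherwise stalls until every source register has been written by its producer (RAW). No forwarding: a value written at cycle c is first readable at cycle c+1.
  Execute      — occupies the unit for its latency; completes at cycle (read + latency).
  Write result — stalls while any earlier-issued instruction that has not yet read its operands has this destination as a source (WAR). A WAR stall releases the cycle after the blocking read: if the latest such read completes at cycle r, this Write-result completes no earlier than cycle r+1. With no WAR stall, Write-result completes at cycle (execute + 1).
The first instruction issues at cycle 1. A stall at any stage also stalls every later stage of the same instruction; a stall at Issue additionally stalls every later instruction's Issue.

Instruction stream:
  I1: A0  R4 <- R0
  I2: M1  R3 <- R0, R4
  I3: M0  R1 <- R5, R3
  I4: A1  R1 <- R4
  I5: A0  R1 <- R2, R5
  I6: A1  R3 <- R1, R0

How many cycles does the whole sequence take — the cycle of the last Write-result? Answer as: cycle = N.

t=1  I1 dispatched to A0
t=2  I1 operands ready, I2 dispatched to M1
t=3  I1 complete, I3 dispatched to M0
t=4  R4←I1
t=5  I2 operands ready
t=10  I2 complete
t=11  R3←I2
t=12  I3 operands ready
t=17  I3 complete
t=18  R1←I3
t=19  I4 dispatched to A1
t=20  I4 operands ready
t=22  I4 complete
t=23  R1←I4
t=24  I5 dispatched to A0
t=25  I5 operands ready, I6 dispatched to A1
t=26  I5 complete
t=27  R1←I5
t=28  I6 operands ready
t=30  I6 complete
t=31  R3←I6

cycle = 31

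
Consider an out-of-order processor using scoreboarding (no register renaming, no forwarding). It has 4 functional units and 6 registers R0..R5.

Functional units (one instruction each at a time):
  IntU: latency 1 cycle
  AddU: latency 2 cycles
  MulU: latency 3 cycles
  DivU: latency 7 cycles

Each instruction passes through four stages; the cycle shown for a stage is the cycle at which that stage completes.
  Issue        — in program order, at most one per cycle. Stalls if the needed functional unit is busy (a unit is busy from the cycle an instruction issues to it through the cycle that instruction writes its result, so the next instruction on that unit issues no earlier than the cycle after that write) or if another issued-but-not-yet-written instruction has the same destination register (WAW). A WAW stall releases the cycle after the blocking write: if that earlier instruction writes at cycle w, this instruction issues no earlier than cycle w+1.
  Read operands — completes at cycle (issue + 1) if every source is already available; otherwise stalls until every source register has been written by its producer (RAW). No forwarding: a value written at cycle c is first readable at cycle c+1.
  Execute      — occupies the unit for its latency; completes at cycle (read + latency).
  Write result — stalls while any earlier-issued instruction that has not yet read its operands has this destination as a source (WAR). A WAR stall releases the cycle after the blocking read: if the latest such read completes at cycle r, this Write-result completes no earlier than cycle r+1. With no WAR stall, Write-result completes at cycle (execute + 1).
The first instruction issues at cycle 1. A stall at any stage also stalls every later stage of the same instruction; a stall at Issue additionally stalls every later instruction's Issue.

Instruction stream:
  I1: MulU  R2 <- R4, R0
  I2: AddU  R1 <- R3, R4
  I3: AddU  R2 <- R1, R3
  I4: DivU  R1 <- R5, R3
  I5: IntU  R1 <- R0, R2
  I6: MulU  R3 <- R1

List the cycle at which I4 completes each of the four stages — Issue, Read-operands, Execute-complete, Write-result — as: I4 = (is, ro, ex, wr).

I4 = (8, 9, 16, 17)

t=1  I1→MulU
t=2  I1 RO | I2→AddU
t=3  I2 RO
t=5  I1 EX | I2 EX
t=6  I1 WR R2 | I2 WR R1
t=7  I3→AddU
t=8  I3 RO | I4→DivU
t=9  I4 RO
t=10  I3 EX
t=11  I3 WR R2
t=16  I4 EX
t=17  I4 WR R1
t=18  I5→IntU
t=19  I5 RO | I6→MulU
t=20  I5 EX
t=21  I5 WR R1
t=22  I6 RO
t=25  I6 EX
t=26  I6 WR R3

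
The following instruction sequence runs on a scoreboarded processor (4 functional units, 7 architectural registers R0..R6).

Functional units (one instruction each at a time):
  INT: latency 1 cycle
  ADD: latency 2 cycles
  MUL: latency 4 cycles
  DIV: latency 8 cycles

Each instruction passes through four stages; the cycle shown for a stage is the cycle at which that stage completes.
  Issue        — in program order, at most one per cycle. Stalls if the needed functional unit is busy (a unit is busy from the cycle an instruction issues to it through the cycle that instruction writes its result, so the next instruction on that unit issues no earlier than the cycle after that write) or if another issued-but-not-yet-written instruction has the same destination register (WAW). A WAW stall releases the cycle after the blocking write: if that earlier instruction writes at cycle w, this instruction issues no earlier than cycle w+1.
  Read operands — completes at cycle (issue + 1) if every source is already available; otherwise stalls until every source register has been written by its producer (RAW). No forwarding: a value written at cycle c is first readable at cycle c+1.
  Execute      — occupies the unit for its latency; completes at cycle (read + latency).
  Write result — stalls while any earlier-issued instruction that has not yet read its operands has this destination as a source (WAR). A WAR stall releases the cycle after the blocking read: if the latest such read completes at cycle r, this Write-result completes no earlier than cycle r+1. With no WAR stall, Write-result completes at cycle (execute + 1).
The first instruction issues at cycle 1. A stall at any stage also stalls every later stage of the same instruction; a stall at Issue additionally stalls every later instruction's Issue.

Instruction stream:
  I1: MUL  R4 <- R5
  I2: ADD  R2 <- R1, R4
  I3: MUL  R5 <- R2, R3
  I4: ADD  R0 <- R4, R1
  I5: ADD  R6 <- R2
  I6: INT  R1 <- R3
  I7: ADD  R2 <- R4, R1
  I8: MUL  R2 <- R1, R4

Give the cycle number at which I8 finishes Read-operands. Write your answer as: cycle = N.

cycle 1: I1→MUL
cycle 2: I1 RO | I2→ADD
cycle 6: I1 EX
cycle 7: I1 WR R4
cycle 8: I2 RO | I3→MUL
cycle 10: I2 EX
cycle 11: I2 WR R2
cycle 12: I3 RO | I4→ADD
cycle 13: I4 RO
cycle 15: I4 EX
cycle 16: I3 EX | I4 WR R0
cycle 17: I3 WR R5 | I5→ADD
cycle 18: I5 RO | I6→INT
cycle 19: I6 RO
cycle 20: I5 EX | I6 EX
cycle 21: I5 WR R6 | I6 WR R1
cycle 22: I7→ADD
cycle 23: I7 RO
cycle 25: I7 EX
cycle 26: I7 WR R2
cycle 27: I8→MUL
cycle 28: I8 RO
cycle 32: I8 EX
cycle 33: I8 WR R2

cycle = 28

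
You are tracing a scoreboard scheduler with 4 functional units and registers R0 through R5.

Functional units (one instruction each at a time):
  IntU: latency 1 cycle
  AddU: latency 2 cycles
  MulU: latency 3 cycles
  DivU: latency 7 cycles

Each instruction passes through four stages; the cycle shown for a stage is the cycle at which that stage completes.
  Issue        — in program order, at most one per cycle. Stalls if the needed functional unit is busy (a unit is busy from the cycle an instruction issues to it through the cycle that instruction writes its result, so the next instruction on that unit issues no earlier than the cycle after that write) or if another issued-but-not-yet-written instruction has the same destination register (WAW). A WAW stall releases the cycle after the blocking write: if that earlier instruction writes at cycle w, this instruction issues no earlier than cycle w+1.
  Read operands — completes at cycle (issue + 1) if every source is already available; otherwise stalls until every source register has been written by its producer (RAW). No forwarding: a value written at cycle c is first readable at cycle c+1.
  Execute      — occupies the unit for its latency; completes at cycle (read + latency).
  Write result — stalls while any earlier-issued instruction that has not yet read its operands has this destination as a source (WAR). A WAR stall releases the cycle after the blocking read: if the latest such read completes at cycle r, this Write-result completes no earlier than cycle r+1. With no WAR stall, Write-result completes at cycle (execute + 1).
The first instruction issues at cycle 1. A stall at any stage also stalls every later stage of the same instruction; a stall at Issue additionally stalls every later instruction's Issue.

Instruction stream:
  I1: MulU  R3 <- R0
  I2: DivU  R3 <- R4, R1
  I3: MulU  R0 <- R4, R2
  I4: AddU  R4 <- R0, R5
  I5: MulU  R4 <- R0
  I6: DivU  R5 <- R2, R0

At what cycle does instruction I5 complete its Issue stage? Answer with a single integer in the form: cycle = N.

cycle 1: issue I1 (MulU)
cycle 2: I1 read-ops
cycle 5: I1 finished on MulU
cycle 6: I1→R3
cycle 7: issue I2 (DivU)
cycle 8: I2 read-ops · issue I3 (MulU)
cycle 9: I3 read-ops · issue I4 (AddU)
cycle 12: I3 finished on MulU
cycle 13: I3→R0
cycle 14: I4 read-ops
cycle 15: I2 finished on DivU
cycle 16: I2→R3 · I4 finished on AddU
cycle 17: I4→R4
cycle 18: issue I5 (MulU)
cycle 19: I5 read-ops · issue I6 (DivU)
cycle 20: I6 read-ops
cycle 22: I5 finished on MulU
cycle 23: I5→R4
cycle 27: I6 finished on DivU
cycle 28: I6→R5

cycle = 18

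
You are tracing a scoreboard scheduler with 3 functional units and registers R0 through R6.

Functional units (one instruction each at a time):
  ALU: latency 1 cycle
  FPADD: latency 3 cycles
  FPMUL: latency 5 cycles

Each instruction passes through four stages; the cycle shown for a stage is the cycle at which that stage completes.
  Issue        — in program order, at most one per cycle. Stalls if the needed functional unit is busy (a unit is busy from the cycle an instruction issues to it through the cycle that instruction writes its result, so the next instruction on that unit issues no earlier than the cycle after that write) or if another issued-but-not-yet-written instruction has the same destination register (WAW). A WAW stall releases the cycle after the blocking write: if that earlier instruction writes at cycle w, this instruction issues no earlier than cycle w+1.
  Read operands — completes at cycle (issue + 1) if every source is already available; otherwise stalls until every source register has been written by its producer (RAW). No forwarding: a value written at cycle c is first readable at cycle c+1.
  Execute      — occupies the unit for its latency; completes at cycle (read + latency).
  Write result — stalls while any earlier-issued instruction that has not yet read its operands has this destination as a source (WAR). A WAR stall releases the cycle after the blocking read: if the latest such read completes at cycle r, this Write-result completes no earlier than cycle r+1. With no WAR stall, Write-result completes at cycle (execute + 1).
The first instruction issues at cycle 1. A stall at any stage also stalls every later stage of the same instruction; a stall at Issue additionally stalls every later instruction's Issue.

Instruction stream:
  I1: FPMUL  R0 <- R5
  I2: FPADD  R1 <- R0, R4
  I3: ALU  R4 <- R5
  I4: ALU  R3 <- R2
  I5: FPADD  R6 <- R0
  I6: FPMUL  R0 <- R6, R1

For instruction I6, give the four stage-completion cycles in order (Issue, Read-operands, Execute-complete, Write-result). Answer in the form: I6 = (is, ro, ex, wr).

I6 = (15, 20, 25, 26)

  I1 | 1 | 2 | 7 | 8
  I2 | 2 | 9 | 12 | 13   RAW R0: wait I1 write@8
  I3 | 3 | 4 | 5 | 10   WAR R4: wait I2 read@9
  I4 | 11 | 12 | 13 | 14   struct: ALU busy until I3 writes@10
  I5 | 14 | 15 | 18 | 19   struct: FPADD busy until I2 writes@13
  I6 | 15 | 20 | 25 | 26   RAW R6: wait I5 write@19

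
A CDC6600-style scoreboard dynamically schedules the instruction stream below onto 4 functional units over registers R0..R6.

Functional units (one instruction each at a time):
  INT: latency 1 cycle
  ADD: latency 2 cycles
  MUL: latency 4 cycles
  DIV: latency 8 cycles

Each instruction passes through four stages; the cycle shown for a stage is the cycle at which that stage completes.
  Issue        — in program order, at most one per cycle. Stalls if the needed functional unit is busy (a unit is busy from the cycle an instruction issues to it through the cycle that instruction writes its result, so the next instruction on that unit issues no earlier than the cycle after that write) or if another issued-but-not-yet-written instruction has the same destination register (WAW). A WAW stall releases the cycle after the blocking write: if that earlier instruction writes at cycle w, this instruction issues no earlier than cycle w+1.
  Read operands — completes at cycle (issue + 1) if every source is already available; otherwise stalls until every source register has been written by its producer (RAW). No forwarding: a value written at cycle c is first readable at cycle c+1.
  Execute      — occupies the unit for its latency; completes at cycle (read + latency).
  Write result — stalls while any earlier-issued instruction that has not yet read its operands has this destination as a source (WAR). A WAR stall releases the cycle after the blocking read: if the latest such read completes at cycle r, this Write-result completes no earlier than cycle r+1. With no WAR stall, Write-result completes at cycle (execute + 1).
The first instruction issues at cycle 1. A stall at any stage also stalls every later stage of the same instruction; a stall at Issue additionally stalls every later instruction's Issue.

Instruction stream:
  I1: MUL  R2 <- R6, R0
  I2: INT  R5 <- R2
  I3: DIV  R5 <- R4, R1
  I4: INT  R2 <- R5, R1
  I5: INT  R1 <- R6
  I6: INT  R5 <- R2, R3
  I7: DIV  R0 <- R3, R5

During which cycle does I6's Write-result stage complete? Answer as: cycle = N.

t=1  I1 dispatched to MUL
t=2  I1 operands ready | I2 dispatched to INT
t=6  I1 complete
t=7  R2←I1
t=8  I2 operands ready
t=9  I2 complete
t=10  R5←I2
t=11  I3 dispatched to DIV
t=12  I3 operands ready | I4 dispatched to INT
t=20  I3 complete
t=21  R5←I3
t=22  I4 operands ready
t=23  I4 complete
t=24  R2←I4
t=25  I5 dispatched to INT
t=26  I5 operands ready
t=27  I5 complete
t=28  R1←I5
t=29  I6 dispatched to INT
t=30  I6 operands ready | I7 dispatched to DIV
t=31  I6 complete
t=32  R5←I6
t=33  I7 operands ready
t=41  I7 complete
t=42  R0←I7

cycle = 32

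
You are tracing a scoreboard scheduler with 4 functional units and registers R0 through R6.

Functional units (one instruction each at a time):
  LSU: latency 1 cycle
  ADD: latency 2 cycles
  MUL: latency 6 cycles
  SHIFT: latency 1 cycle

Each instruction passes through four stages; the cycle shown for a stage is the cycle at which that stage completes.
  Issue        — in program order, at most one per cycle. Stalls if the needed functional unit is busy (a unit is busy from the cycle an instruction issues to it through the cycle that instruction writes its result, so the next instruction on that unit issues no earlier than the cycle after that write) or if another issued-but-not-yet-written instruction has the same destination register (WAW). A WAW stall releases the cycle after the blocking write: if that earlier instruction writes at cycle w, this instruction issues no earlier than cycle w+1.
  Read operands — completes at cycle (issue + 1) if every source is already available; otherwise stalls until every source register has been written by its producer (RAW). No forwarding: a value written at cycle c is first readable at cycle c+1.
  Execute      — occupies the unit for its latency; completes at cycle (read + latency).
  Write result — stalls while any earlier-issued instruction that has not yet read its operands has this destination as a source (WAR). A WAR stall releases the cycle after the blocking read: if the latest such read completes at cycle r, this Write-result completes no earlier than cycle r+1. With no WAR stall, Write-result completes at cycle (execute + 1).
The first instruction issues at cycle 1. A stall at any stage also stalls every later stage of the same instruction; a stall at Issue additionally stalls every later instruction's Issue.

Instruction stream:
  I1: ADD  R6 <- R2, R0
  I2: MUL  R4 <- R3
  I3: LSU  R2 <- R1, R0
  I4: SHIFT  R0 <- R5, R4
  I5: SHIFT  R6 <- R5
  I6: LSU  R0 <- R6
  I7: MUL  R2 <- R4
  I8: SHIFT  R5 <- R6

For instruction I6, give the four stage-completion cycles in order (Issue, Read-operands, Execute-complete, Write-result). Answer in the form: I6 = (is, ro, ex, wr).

I6 = (15, 18, 19, 20)

I1  is:1  ro:2  ex:4  wr:5
I2  is:2  ro:3  ex:9  wr:10
I3  is:3  ro:4  ex:5  wr:6
I4  is:4  ro:11  ex:12  wr:13  — RAW R4: wait I2 write@10
I5  is:14  ro:15  ex:16  wr:17  — struct: SHIFT busy until I4 writes@13
I6  is:15  ro:18  ex:19  wr:20  — RAW R6: wait I5 write@17
I7  is:16  ro:17  ex:23  wr:24
I8  is:18  ro:19  ex:20  wr:21  — struct: SHIFT busy until I5 writes@17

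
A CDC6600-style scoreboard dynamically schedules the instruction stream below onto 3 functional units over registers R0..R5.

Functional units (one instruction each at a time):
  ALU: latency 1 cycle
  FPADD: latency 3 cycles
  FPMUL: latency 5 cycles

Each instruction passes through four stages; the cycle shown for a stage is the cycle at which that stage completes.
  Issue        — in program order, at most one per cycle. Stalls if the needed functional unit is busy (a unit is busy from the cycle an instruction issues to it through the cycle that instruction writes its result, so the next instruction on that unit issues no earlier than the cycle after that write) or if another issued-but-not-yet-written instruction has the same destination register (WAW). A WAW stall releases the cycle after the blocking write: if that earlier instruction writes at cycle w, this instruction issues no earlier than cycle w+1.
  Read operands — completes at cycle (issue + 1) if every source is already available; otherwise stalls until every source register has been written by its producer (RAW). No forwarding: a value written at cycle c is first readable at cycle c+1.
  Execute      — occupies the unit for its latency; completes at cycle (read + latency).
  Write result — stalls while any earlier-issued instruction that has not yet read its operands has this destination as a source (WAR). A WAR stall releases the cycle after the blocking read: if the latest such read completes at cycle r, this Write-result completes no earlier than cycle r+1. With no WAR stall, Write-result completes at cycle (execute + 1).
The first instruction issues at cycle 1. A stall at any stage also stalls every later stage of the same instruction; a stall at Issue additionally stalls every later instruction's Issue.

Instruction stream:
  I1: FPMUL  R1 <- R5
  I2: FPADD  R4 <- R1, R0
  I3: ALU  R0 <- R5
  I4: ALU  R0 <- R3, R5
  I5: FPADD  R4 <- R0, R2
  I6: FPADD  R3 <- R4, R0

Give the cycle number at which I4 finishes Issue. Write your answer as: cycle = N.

I1: IS=1 RO=2 EX=7 WR=8
I2: IS=2 RO=9 EX=12 WR=13  [RAW R1: wait I1 write@8]
I3: IS=3 RO=4 EX=5 WR=10  [WAR R0: wait I2 read@9]
I4: IS=11 RO=12 EX=13 WR=14  [struct: ALU busy until I3 writes@10]
I5: IS=14 RO=15 EX=18 WR=19  [struct: FPADD busy until I2 writes@13]
I6: IS=20 RO=21 EX=24 WR=25  [struct: FPADD busy until I5 writes@19]

cycle = 11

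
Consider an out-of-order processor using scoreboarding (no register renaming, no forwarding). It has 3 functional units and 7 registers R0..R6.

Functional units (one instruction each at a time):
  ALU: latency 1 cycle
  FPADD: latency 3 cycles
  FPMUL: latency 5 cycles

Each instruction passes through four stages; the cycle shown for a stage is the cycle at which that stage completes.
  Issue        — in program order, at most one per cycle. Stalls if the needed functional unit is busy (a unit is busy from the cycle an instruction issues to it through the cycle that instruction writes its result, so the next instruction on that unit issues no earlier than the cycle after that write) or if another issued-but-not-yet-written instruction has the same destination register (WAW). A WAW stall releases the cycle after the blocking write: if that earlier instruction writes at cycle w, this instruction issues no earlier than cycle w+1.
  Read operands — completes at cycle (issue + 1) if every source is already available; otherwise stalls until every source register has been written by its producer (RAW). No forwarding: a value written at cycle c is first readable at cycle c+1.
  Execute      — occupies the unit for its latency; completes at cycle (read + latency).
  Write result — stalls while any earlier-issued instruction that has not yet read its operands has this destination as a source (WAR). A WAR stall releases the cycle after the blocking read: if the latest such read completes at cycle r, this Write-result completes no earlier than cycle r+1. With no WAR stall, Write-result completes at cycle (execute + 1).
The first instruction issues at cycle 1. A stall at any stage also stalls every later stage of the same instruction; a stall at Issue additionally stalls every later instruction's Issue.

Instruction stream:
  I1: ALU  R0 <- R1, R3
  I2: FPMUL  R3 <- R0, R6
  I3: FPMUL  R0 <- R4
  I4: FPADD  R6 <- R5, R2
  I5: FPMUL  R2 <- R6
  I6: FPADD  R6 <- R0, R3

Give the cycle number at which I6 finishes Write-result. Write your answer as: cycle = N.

c1: I1 dispatched to ALU
c2: I1 operands ready; I2 dispatched to FPMUL
c3: I1 complete
c4: R0←I1
c5: I2 operands ready
c10: I2 complete
c11: R3←I2
c12: I3 dispatched to FPMUL
c13: I3 operands ready; I4 dispatched to FPADD
c14: I4 operands ready
c17: I4 complete
c18: I3 complete; R6←I4
c19: R0←I3
c20: I5 dispatched to FPMUL
c21: I5 operands ready; I6 dispatched to FPADD
c22: I6 operands ready
c25: I6 complete
c26: I5 complete; R6←I6
c27: R2←I5

cycle = 26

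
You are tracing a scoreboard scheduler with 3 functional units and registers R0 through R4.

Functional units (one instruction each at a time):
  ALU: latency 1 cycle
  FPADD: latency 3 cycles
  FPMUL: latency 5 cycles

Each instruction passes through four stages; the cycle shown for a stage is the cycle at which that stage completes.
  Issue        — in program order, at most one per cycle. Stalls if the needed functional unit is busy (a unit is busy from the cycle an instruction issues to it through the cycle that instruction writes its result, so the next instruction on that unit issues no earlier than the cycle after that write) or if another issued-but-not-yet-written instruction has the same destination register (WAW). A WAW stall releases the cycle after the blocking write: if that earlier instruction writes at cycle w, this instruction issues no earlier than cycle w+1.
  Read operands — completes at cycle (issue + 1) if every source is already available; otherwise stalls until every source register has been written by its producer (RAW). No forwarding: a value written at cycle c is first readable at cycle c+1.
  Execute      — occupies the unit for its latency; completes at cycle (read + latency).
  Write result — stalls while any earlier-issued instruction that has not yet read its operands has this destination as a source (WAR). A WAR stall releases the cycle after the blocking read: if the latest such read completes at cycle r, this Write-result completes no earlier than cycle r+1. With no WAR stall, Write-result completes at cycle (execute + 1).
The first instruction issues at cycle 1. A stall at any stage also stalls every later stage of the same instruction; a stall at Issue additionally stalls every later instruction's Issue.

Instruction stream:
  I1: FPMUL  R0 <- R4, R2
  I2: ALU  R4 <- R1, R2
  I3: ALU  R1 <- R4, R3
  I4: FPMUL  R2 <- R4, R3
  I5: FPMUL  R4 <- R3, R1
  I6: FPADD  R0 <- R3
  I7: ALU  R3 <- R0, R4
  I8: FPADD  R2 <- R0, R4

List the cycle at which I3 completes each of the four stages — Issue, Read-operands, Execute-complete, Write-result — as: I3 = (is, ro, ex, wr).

  I1 | 1 | 2 | 7 | 8
  I2 | 2 | 3 | 4 | 5
  I3 | 6 | 7 | 8 | 9   struct: ALU busy until I2 writes@5
  I4 | 9 | 10 | 15 | 16   struct: FPMUL busy until I1 writes@8
  I5 | 17 | 18 | 23 | 24   struct: FPMUL busy until I4 writes@16
  I6 | 18 | 19 | 22 | 23
  I7 | 19 | 25 | 26 | 27   RAW R4: wait I5 write@24
  I8 | 24 | 25 | 28 | 29   struct: FPADD busy until I6 writes@23

I3 = (6, 7, 8, 9)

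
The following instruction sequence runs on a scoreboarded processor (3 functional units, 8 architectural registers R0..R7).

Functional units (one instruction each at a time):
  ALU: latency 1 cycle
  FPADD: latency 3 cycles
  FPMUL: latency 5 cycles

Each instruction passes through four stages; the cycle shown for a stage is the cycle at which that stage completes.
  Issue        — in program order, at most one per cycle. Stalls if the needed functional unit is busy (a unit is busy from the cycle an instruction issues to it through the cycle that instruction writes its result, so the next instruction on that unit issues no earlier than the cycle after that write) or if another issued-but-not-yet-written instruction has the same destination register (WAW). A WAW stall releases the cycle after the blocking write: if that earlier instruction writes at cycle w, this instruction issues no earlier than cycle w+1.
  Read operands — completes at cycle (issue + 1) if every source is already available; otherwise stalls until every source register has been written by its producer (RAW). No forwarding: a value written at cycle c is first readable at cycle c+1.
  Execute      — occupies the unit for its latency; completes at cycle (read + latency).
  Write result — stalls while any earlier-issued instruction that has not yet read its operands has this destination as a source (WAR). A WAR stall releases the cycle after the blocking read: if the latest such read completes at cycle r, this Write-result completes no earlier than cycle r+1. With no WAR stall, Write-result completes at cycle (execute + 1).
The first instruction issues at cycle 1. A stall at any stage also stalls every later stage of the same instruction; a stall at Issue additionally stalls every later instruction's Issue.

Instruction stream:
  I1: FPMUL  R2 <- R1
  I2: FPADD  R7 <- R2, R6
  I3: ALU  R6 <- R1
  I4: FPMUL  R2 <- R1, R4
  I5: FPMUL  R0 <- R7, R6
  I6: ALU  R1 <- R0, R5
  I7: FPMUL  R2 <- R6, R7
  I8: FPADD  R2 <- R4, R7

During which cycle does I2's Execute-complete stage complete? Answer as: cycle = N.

cycle = 12

[I1] 1/2/7/8
[I2] 2/9/12/13  (RAW R2: wait I1 write@8)
[I3] 3/4/5/10  (WAR R6: wait I2 read@9)
[I4] 9/10/15/16  (struct: FPMUL busy until I1 writes@8)
[I5] 17/18/23/24  (struct: FPMUL busy until I4 writes@16)
[I6] 18/25/26/27  (RAW R0: wait I5 write@24)
[I7] 25/26/31/32  (struct: FPMUL busy until I5 writes@24)
[I8] 33/34/37/38  (WAW R2: wait I7 write@32)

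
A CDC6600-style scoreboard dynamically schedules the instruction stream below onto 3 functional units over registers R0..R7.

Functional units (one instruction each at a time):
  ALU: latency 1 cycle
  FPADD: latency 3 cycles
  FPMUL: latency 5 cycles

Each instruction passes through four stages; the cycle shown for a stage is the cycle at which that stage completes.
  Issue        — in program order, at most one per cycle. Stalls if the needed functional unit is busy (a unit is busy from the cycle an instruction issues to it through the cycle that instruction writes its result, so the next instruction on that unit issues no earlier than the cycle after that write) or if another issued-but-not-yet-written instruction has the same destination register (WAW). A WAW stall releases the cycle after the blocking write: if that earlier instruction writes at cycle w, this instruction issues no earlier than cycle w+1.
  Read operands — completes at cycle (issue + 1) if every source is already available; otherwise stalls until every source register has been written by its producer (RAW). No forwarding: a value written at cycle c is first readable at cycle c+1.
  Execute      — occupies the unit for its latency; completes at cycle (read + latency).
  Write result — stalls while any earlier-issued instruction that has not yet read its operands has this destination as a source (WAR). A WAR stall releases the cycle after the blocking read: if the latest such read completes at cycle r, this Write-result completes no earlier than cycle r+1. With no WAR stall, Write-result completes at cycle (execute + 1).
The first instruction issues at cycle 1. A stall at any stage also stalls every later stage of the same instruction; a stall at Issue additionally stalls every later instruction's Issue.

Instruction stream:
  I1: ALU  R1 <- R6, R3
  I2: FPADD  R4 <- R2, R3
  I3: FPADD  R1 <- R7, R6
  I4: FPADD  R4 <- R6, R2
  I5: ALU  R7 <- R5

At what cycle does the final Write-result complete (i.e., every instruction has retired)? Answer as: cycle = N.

cycle = 19

t=1  issue I1 (ALU)
t=2  I1 read-ops, issue I2 (FPADD)
t=3  I1 finished on ALU, I2 read-ops
t=4  I1→R1
t=6  I2 finished on FPADD
t=7  I2→R4
t=8  issue I3 (FPADD)
t=9  I3 read-ops
t=12  I3 finished on FPADD
t=13  I3→R1
t=14  issue I4 (FPADD)
t=15  I4 read-ops, issue I5 (ALU)
t=16  I5 read-ops
t=17  I5 finished on ALU
t=18  I4 finished on FPADD, I5→R7
t=19  I4→R4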